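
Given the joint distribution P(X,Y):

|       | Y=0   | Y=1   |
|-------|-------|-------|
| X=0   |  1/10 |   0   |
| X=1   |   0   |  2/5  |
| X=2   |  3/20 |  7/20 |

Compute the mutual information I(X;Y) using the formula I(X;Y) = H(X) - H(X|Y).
0.3706 bits

I(X;Y) = H(X) - H(X|Y)

Marginal of X (row sums):
  P(X=0) = 1/10 + 0 = 1/10
  P(X=1) = 0 + 2/5 = 2/5
  P(X=2) = 3/20 + 7/20 = 1/2
H(X) = -[(1/10)·log₂(1/10) + (2/5)·log₂(2/5) + (1/2)·log₂(1/2)]
  = 0.33219 + 0.52877 + 0.50000 = 1.36096 bits

Marginal of Y (column sums):
  P(Y=0) = 1/10 + 0 + 3/20 = 1/4
  P(Y=1) = 0 + 2/5 + 7/20 = 3/4
H(X|Y) = Σ_y P(y)·H(X|Y=y):
  Y=0: P(Y=0) = 1/4, P(X|Y=0) = (2/5, 0, 3/5) → H(X|Y=0) = 0.97095
  Y=1: P(Y=1) = 3/4, P(X|Y=1) = (0, 8/15, 7/15) → H(X|Y=1) = 0.99679
H(X|Y) = (1/4)·0.97095 + (3/4)·0.99679 = 0.99033 bits

I(X;Y) = H(X) - H(X|Y) = 1.36096 - 0.99033 = 0.3706 bits

Cross-check via I(X;Y) = H(X) + H(Y) - H(X,Y): computing H(Y) from the column sums and H(X,Y) from the 6 cells in the same way gives H(Y) = 0.81128 bits and H(X,Y) = 1.80161 bits, so
I(X;Y) = 1.36096 + 0.81128 - 1.80161 = 0.3706 bits ✓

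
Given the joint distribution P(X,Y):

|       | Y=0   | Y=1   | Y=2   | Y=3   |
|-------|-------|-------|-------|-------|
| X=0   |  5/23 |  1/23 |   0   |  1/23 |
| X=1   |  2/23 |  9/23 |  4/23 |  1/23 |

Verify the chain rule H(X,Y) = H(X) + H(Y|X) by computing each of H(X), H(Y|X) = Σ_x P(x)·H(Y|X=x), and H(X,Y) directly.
H(X) = 0.8865 bits, H(Y|X) = 1.4571 bits, H(X,Y) = 2.3436 bits

Marginal of X (row sums):
  P(X=0) = 5/23 + 1/23 + 0 + 1/23 = 7/23
  P(X=1) = 2/23 + 9/23 + 4/23 + 1/23 = 16/23
H(X) = -[(7/23)·log₂(7/23) + (16/23)·log₂(16/23)]
  = 0.52232 + 0.36422 = 0.8865 bits

H(Y|X) = Σ_x P(x)·H(Y|X=x):
  X=0: P(X=0) = 7/23, P(Y|X=0) = (5/7, 1/7, 0, 1/7) → H(Y|X=0) = 1.14883
  X=1: P(X=1) = 16/23, P(Y|X=1) = (1/8, 9/16, 1/4, 1/16) → H(Y|X=1) = 1.59192
H(Y|X) = (7/23)·1.14883 + (16/23)·1.59192 = 1.4571 bits

H(X,Y) = -Σ_{x,y} P(x,y) log₂ P(x,y). Per-cell terms -P(x,y)·log₂P(x,y):
  X=0: 0.47862, 0.19668, 0.00000, 0.19668
  X=1: 0.30640, 0.52968, 0.43888, 0.19668
  (cells with P = 0 contribute 0)
Sum of the 8 terms: H(X,Y) = 2.3436 bits

Chain rule check:
  H(X) + H(Y|X) = 0.8865 + 1.4571 = 2.3436 bits
  H(X,Y) = 2.3436 bits
✓ Chain rule verified.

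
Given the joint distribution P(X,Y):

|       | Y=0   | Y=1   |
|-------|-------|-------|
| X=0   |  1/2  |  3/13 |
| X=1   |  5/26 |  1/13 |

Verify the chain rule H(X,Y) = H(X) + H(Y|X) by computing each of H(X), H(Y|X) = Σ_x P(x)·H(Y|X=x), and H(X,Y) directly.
H(X) = 0.8404 bits, H(Y|X) = 0.8899 bits, H(X,Y) = 1.7302 bits

Marginal of X (row sums):
  P(X=0) = 1/2 + 3/13 = 19/26
  P(X=1) = 5/26 + 1/13 = 7/26
H(X) = -[(19/26)·log₂(19/26) + (7/26)·log₂(7/26)]
  = 0.330682 + 0.509677 = 0.8404 bits

H(Y|X) = Σ_x P(x)·H(Y|X=x):
  X=0: P(X=0) = 19/26, P(Y|X=0) = (13/19, 6/19) → H(Y|X=0) = 0.899744
  X=1: P(X=1) = 7/26, P(Y|X=1) = (5/7, 2/7) → H(Y|X=1) = 0.863121
H(Y|X) = (19/26)·0.899744 + (7/26)·0.863121 = 0.8899 bits

H(X,Y) = -Σ_{x,y} P(x,y) log₂ P(x,y). Per-cell terms -P(x,y)·log₂P(x,y):
  X=0: 0.500000, 0.488187
  X=1: 0.457406, 0.284649
Sum of the 4 terms: H(X,Y) = 1.7302 bits

Chain rule check:
  H(X) + H(Y|X) = 0.8404 + 0.8899 = 1.7303 bits
  H(X,Y) = 1.7302 bits
✓ Chain rule verified (Δ = 0.0001 is 4-dp rounding noise: each of the three values was rounded independently).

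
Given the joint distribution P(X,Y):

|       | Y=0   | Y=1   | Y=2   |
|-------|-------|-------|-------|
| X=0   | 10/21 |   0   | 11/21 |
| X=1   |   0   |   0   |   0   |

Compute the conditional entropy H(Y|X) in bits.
0.9984 bits

H(Y|X) = H(X,Y) - H(X)

H(X,Y) = -Σ_{x,y} P(x,y) log₂ P(x,y). Per-cell terms -P(x,y)·log₂P(x,y):
  X=0: 0.5097, 0.0000, 0.4887
  X=1: 0.0000, 0.0000, 0.0000
  (cells with P = 0 contribute 0)
Sum of the 6 terms: H(X,Y) = 0.9984 bits

Marginal of X (row sums):
  P(X=0) = 10/21 + 0 + 11/21 = 1
  P(X=1) = 0 + 0 + 0 = 0
H(X) = -[1·log₂(1)]   (outcomes with P = 0 contribute 0)
  = 0.0000 bits

H(Y|X) = H(X,Y) - H(X) = 0.9984 - 0.0000 = 0.9984 bits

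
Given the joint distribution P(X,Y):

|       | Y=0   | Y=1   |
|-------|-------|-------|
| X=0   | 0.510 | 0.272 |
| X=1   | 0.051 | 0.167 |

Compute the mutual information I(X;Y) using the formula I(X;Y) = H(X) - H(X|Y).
0.0892 bits

I(X;Y) = H(X) - H(X|Y)

Marginal of X (row sums):
  P(X=0) = 0.510 + 0.272 = 0.782
  P(X=1) = 0.051 + 0.167 = 0.218
H(X) = -[0.782·log₂(0.782) + 0.218·log₂(0.218)]
  = 0.2774 + 0.4791 = 0.7565 bits

Marginal of Y (column sums):
  P(Y=0) = 0.510 + 0.051 = 0.561
  P(Y=1) = 0.272 + 0.167 = 0.439
H(X|Y) = Σ_y P(y)·H(X|Y=y):
  Y=0: P(Y=0) = 0.561, P(X|Y=0) = (10/11, 1/11) → H(X|Y=0) = 0.4395
  Y=1: P(Y=1) = 0.439, P(X|Y=1) = (272/439, 167/439) → H(X|Y=1) = 0.9583
H(X|Y) = 0.561·0.4395 + 0.439·0.9583 = 0.6673 bits

I(X;Y) = H(X) - H(X|Y) = 0.7565 - 0.6673 = 0.0892 bits

Cross-check via I(X;Y) = H(X) + H(Y) - H(X,Y): computing H(Y) from the column sums and H(X,Y) from the 4 cells in the same way gives H(Y) = 0.9892 bits and H(X,Y) = 1.6565 bits, so
I(X;Y) = 0.7565 + 0.9892 - 1.6565 = 0.0892 bits ✓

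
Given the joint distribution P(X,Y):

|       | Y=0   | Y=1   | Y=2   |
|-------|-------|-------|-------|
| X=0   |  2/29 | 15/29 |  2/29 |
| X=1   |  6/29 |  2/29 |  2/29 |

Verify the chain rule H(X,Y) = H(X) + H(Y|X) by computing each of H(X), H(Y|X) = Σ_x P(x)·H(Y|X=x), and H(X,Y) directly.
H(X) = 0.9294 bits, H(Y|X) = 1.0971 bits, H(X,Y) = 2.0265 bits

Marginal of X (row sums):
  P(X=0) = 2/29 + 15/29 + 2/29 = 19/29
  P(X=1) = 6/29 + 2/29 + 2/29 = 10/29
H(X) = -[(19/29)·log₂(19/29) + (10/29)·log₂(10/29)]
  = 0.39969 + 0.52967 = 0.9294 bits

H(Y|X) = Σ_x P(x)·H(Y|X=x):
  X=0: P(X=0) = 19/29, P(Y|X=0) = (2/19, 15/19, 2/19) → H(Y|X=0) = 0.95301
  X=1: P(X=1) = 10/29, P(Y|X=1) = (3/5, 1/5, 1/5) → H(Y|X=1) = 1.37095
H(Y|X) = (19/29)·0.95301 + (10/29)·1.37095 = 1.0971 bits

H(X,Y) = -Σ_{x,y} P(x,y) log₂ P(x,y). Per-cell terms -P(x,y)·log₂P(x,y):
  X=0: 0.26607, 0.49194, 0.26607
  X=1: 0.47028, 0.26607, 0.26607
Sum of the 6 terms: H(X,Y) = 2.0265 bits

Chain rule check:
  H(X) + H(Y|X) = 0.9294 + 1.0971 = 2.0265 bits
  H(X,Y) = 2.0265 bits
✓ Chain rule verified.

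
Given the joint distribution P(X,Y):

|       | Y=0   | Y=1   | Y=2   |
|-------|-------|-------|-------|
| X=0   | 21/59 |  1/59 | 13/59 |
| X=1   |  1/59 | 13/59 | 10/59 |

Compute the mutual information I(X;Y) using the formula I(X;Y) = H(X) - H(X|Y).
0.4022 bits

I(X;Y) = H(X) - H(X|Y)

Marginal of X (row sums):
  P(X=0) = 21/59 + 1/59 + 13/59 = 35/59
  P(X=1) = 1/59 + 13/59 + 10/59 = 24/59
H(X) = -[(35/59)·log₂(35/59) + (24/59)·log₂(24/59)]
  = 0.4469 + 0.5279 = 0.9748 bits

Marginal of Y (column sums):
  P(Y=0) = 21/59 + 1/59 = 22/59
  P(Y=1) = 1/59 + 13/59 = 14/59
  P(Y=2) = 13/59 + 10/59 = 23/59
H(X|Y) = Σ_y P(y)·H(X|Y=y):
  Y=0: P(Y=0) = 22/59, P(X|Y=0) = (21/22, 1/22) → H(X|Y=0) = 0.2668
  Y=1: P(Y=1) = 14/59, P(X|Y=1) = (1/14, 13/14) → H(X|Y=1) = 0.3712
  Y=2: P(Y=2) = 23/59, P(X|Y=2) = (13/23, 10/23) → H(X|Y=2) = 0.9877
H(X|Y) = (22/59)·0.2668 + (14/59)·0.3712 + (23/59)·0.9877 = 0.5726 bits

I(X;Y) = H(X) - H(X|Y) = 0.9748 - 0.5726 = 0.4022 bits

Cross-check via I(X;Y) = H(X) + H(Y) - H(X,Y): computing H(Y) from the column sums and H(X,Y) from the 6 cells in the same way gives H(Y) = 1.5529 bits and H(X,Y) = 2.1255 bits, so
I(X;Y) = 0.9748 + 1.5529 - 2.1255 = 0.4022 bits ✓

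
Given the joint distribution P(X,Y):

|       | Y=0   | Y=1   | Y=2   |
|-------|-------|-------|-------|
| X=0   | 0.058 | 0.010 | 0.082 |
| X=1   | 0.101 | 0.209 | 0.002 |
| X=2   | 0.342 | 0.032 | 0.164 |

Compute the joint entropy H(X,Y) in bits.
2.5406 bits

H(X,Y) = -Σ_{x,y} P(x,y) log₂ P(x,y). Per-cell terms -P(x,y)·log₂P(x,y):
  X=0: 0.23825, 0.06644, 0.29588
  X=1: 0.33406, 0.47201, 0.01793
  X=2: 0.52939, 0.15891, 0.42775
Sum of the 9 terms: H(X,Y) = 2.5406 bits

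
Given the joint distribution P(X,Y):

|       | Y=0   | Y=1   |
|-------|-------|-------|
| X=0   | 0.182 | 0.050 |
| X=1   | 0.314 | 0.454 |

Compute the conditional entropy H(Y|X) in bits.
0.9239 bits

H(Y|X) = H(X,Y) - H(X)

H(X,Y) = -Σ_{x,y} P(x,y) log₂ P(x,y). Per-cell terms -P(x,y)·log₂P(x,y):
  X=0: 0.4474, 0.2161
  X=1: 0.5247, 0.5172
Sum of the 4 terms: H(X,Y) = 1.7054 bits

Marginal of X (row sums):
  P(X=0) = 0.182 + 0.050 = 0.232
  P(X=1) = 0.314 + 0.454 = 0.768
H(X) = -[0.232·log₂(0.232) + 0.768·log₂(0.768)]
  = 0.4890 + 0.2925 = 0.7815 bits

H(Y|X) = H(X,Y) - H(X) = 1.7054 - 0.7815 = 0.9239 bits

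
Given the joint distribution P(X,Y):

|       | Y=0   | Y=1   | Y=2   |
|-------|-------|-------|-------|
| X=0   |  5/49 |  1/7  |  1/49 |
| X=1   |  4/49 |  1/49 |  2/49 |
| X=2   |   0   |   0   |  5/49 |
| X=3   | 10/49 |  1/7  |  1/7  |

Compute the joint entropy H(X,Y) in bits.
3.0557 bits

H(X,Y) = -Σ_{x,y} P(x,y) log₂ P(x,y). Per-cell terms -P(x,y)·log₂P(x,y):
  X=0: 0.33600, 0.40105, 0.11459
  X=1: 0.29508, 0.11459, 0.18836
  X=2: 0.00000, 0.00000, 0.33600
  X=3: 0.46791, 0.40105, 0.40105
  (cells with P = 0 contribute 0)
Sum of the 12 terms: H(X,Y) = 3.0557 bits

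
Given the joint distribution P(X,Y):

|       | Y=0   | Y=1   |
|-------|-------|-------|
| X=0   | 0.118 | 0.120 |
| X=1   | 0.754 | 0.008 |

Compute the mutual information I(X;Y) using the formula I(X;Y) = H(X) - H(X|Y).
0.2499 bits

I(X;Y) = H(X) - H(X|Y)

Marginal of X (row sums):
  P(X=0) = 0.118 + 0.120 = 0.238
  P(X=1) = 0.754 + 0.008 = 0.762
H(X) = -[0.238·log₂(0.238) + 0.762·log₂(0.762)]
  = 0.49289 + 0.29881 = 0.79170 bits

Marginal of Y (column sums):
  P(Y=0) = 0.118 + 0.754 = 0.872
  P(Y=1) = 0.120 + 0.008 = 0.128
H(X|Y) = Σ_y P(y)·H(X|Y=y):
  Y=0: P(Y=0) = 0.872, P(X|Y=0) = (59/436, 377/436) → H(X|Y=0) = 0.57185
  Y=1: P(Y=1) = 0.128, P(X|Y=1) = (15/16, 1/16) → H(X|Y=1) = 0.33729
H(X|Y) = 0.872·0.57185 + 0.128·0.33729 = 0.54183 bits

I(X;Y) = H(X) - H(X|Y) = 0.79170 - 0.54183 = 0.2499 bits

Cross-check via I(X;Y) = H(X) + H(Y) - H(X,Y): computing H(Y) from the column sums and H(X,Y) from the 4 cells in the same way gives H(Y) = 0.55193 bits and H(X,Y) = 1.09376 bits, so
I(X;Y) = 0.79170 + 0.55193 - 1.09376 = 0.2499 bits ✓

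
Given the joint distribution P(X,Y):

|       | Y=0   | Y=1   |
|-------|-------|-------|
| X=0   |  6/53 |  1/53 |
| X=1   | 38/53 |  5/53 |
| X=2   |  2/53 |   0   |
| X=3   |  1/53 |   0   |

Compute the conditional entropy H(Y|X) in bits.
0.4989 bits

H(Y|X) = H(X,Y) - H(X)

H(X,Y) = -Σ_{x,y} P(x,y) log₂ P(x,y). Per-cell terms -P(x,y)·log₂P(x,y):
  X=0: 0.35581, 0.10807
  X=1: 0.34415, 0.32132
  X=2: 0.17841, 0.00000
  X=3: 0.10807, 0.00000
  (cells with P = 0 contribute 0)
Sum of the 8 terms: H(X,Y) = 1.41583 bits

Marginal of X (row sums):
  P(X=0) = 6/53 + 1/53 = 7/53
  P(X=1) = 38/53 + 5/53 = 43/53
  P(X=2) = 2/53 + 0 = 2/53
  P(X=3) = 1/53 + 0 = 1/53
H(X) = -[(7/53)·log₂(7/53) + (43/53)·log₂(43/53) + (2/53)·log₂(2/53) + (1/53)·log₂(1/53)]
  = 0.38574 + 0.24474 + 0.17841 + 0.10807 = 0.91696 bits

H(Y|X) = H(X,Y) - H(X) = 1.41583 - 0.91696 = 0.4989 bits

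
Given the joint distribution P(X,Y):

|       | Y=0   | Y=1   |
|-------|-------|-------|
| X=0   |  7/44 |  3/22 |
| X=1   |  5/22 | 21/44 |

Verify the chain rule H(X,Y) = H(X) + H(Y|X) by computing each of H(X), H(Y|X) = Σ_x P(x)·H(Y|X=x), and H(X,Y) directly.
H(X) = 0.8757 bits, H(Y|X) = 0.9333 bits, H(X,Y) = 1.8090 bits

Marginal of X (row sums):
  P(X=0) = 7/44 + 3/22 = 13/44
  P(X=1) = 5/22 + 21/44 = 31/44
H(X) = -[(13/44)·log₂(13/44) + (31/44)·log₂(31/44)]
  = 0.5197 + 0.3560 = 0.8757 bits

H(Y|X) = Σ_x P(x)·H(Y|X=x):
  X=0: P(X=0) = 13/44, P(Y|X=0) = (7/13, 6/13) → H(Y|X=0) = 0.9957
  X=1: P(X=1) = 31/44, P(Y|X=1) = (10/31, 21/31) → H(Y|X=1) = 0.9072
H(Y|X) = (13/44)·0.9957 + (31/44)·0.9072 = 0.9333 bits

H(X,Y) = -Σ_{x,y} P(x,y) log₂ P(x,y). Per-cell terms -P(x,y)·log₂P(x,y):
  X=0: 0.4219, 0.3920
  X=1: 0.4858, 0.5093
Sum of the 4 terms: H(X,Y) = 1.8090 bits

Chain rule check:
  H(X) + H(Y|X) = 0.8757 + 0.9333 = 1.8090 bits
  H(X,Y) = 1.8090 bits
✓ Chain rule verified.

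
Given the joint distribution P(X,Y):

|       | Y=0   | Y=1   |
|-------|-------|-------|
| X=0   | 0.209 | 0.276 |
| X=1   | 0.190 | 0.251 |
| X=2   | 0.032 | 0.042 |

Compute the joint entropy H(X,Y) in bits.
2.2914 bits

H(X,Y) = -Σ_{x,y} P(x,y) log₂ P(x,y). Per-cell terms -P(x,y)·log₂P(x,y):
  X=0: 0.4720, 0.5126
  X=1: 0.4552, 0.5006
  X=2: 0.1589, 0.1921
Sum of the 6 terms: H(X,Y) = 2.2914 bits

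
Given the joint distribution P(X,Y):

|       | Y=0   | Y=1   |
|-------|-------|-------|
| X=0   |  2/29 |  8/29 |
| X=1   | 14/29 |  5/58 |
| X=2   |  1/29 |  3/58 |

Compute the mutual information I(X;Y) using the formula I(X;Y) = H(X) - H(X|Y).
0.2967 bits

I(X;Y) = H(X) - H(X|Y)

Marginal of X (row sums):
  P(X=0) = 2/29 + 8/29 = 10/29
  P(X=1) = 14/29 + 5/58 = 33/58
  P(X=2) = 1/29 + 3/58 = 5/58
H(X) = -[(10/29)·log₂(10/29) + (33/58)·log₂(33/58) + (5/58)·log₂(5/58)]
  = 0.529673 + 0.462903 + 0.304832 = 1.29741 bits

Marginal of Y (column sums):
  P(Y=0) = 2/29 + 14/29 + 1/29 = 17/29
  P(Y=1) = 8/29 + 5/58 + 3/58 = 12/29
H(X|Y) = Σ_y P(y)·H(X|Y=y):
  Y=0: P(Y=0) = 17/29, P(X|Y=0) = (2/17, 14/17, 1/17) → H(X|Y=0) = 0.834347
  Y=1: P(Y=1) = 12/29, P(X|Y=1) = (2/3, 5/24, 1/8) → H(X|Y=1) = 1.236441
H(X|Y) = (17/29)·0.834347 + (12/29)·1.236441 = 1.00073 bits

I(X;Y) = H(X) - H(X|Y) = 1.29741 - 1.00073 = 0.2967 bits

Cross-check via I(X;Y) = H(X) + H(Y) - H(X,Y): computing H(Y) from the column sums and H(X,Y) from the 6 cells in the same way gives H(Y) = 0.97845 bits and H(X,Y) = 1.97918 bits, so
I(X;Y) = 1.29741 + 0.97845 - 1.97918 = 0.2967 bits ✓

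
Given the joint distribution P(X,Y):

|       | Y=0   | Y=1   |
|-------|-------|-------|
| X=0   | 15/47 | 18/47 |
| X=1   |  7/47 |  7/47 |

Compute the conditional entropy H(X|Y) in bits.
0.8774 bits

H(X|Y) = H(X,Y) - H(Y)

H(X,Y) = -Σ_{x,y} P(x,y) log₂ P(x,y). Per-cell terms -P(x,y)·log₂P(x,y):
  X=0: 0.52586, 0.53030
  X=1: 0.40916, 0.40916
Sum of the 4 terms: H(X,Y) = 1.8745 bits

Marginal of Y (column sums):
  P(Y=0) = 15/47 + 7/47 = 22/47
  P(Y=1) = 18/47 + 7/47 = 25/47
H(Y) = -[(22/47)·log₂(22/47) + (25/47)·log₂(25/47)]
  = 0.51263 + 0.48443 = 0.9971 bits

H(X|Y) = H(X,Y) - H(Y) = 1.8745 - 0.9971 = 0.8774 bits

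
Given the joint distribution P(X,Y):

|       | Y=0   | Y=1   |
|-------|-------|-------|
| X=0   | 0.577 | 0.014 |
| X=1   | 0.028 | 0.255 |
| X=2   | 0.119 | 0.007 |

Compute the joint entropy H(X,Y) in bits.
1.6067 bits

H(X,Y) = -Σ_{x,y} P(x,y) log₂ P(x,y). Per-cell terms -P(x,y)·log₂P(x,y):
  X=0: 0.45777, 0.08622
  X=1: 0.14444, 0.50271
  X=2: 0.36545, 0.05011
Sum of the 6 terms: H(X,Y) = 1.6067 bits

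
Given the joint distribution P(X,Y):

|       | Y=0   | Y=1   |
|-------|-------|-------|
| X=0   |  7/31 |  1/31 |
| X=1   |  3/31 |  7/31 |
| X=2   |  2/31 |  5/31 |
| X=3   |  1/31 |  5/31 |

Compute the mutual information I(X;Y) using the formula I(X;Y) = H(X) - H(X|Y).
0.2359 bits

I(X;Y) = H(X) - H(X|Y)

Marginal of X (row sums):
  P(X=0) = 7/31 + 1/31 = 8/31
  P(X=1) = 3/31 + 7/31 = 10/31
  P(X=2) = 2/31 + 5/31 = 7/31
  P(X=3) = 1/31 + 5/31 = 6/31
H(X) = -[(8/31)·log₂(8/31) + (10/31)·log₂(10/31) + (7/31)·log₂(7/31) + (6/31)·log₂(6/31)]
  = 0.50431 + 0.52654 + 0.48477 + 0.45856 = 1.97418 bits

Marginal of Y (column sums):
  P(Y=0) = 7/31 + 3/31 + 2/31 + 1/31 = 13/31
  P(Y=1) = 1/31 + 7/31 + 5/31 + 5/31 = 18/31
H(X|Y) = Σ_y P(y)·H(X|Y=y):
  Y=0: P(Y=0) = 13/31, P(X|Y=0) = (7/13, 3/13, 2/13, 1/13) → H(X|Y=0) = 1.66918
  Y=1: P(Y=1) = 18/31, P(X|Y=1) = (1/18, 7/18, 5/18, 5/18) → H(X|Y=1) = 1.78822
H(X|Y) = (13/31)·1.66918 + (18/31)·1.78822 = 1.73830 bits

I(X;Y) = H(X) - H(X|Y) = 1.97418 - 1.73830 = 0.2359 bits

Cross-check via I(X;Y) = H(X) + H(Y) - H(X,Y): computing H(Y) from the column sums and H(X,Y) from the 8 cells in the same way gives H(Y) = 0.98115 bits and H(X,Y) = 2.71945 bits, so
I(X;Y) = 1.97418 + 0.98115 - 2.71945 = 0.2359 bits ✓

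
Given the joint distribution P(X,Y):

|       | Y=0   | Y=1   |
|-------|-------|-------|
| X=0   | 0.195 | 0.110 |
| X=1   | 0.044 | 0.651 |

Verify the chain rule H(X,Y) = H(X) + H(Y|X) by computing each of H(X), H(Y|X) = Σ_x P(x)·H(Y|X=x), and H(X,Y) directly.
H(X) = 0.8873 bits, H(Y|X) = 0.5243 bits, H(X,Y) = 1.4116 bits

Marginal of X (row sums):
  P(X=0) = 0.195 + 0.110 = 0.305
  P(X=1) = 0.044 + 0.651 = 0.695
H(X) = -[0.305·log₂(0.305) + 0.695·log₂(0.695)]
  = 0.5225 + 0.3648 = 0.8873 bits

H(Y|X) = Σ_x P(x)·H(Y|X=x):
  X=0: P(X=0) = 0.305, P(Y|X=0) = (39/61, 22/61) → H(Y|X=0) = 0.9432
  X=1: P(X=1) = 0.695, P(Y|X=1) = (44/695, 651/695) → H(Y|X=1) = 0.3404
H(Y|X) = 0.305·0.9432 + 0.695·0.3404 = 0.5243 bits

H(X,Y) = -Σ_{x,y} P(x,y) log₂ P(x,y). Per-cell terms -P(x,y)·log₂P(x,y):
  X=0: 0.4599, 0.3503
  X=1: 0.1983, 0.4031
Sum of the 4 terms: H(X,Y) = 1.4116 bits

Chain rule check:
  H(X) + H(Y|X) = 0.8873 + 0.5243 = 1.4116 bits
  H(X,Y) = 1.4116 bits
✓ Chain rule verified.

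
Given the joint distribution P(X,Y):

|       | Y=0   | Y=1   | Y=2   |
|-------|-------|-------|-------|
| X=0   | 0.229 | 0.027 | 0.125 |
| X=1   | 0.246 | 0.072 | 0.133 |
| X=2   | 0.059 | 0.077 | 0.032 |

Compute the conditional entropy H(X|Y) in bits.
1.4031 bits

H(X|Y) = H(X,Y) - H(Y)

H(X,Y) = -Σ_{x,y} P(x,y) log₂ P(x,y). Per-cell terms -P(x,y)·log₂P(x,y):
  X=0: 0.4870, 0.1407, 0.3750
  X=1: 0.4977, 0.2733, 0.3871
  X=2: 0.2409, 0.2848, 0.1589
Sum of the 9 terms: H(X,Y) = 2.8454 bits

Marginal of Y (column sums):
  P(Y=0) = 0.229 + 0.246 + 0.059 = 0.534
  P(Y=1) = 0.027 + 0.072 + 0.077 = 0.176
  P(Y=2) = 0.125 + 0.133 + 0.032 = 0.290
H(Y) = -[0.534·log₂(0.534) + 0.176·log₂(0.176) + 0.290·log₂(0.290)]
  = 0.4833 + 0.4411 + 0.5179 = 1.4423 bits

H(X|Y) = H(X,Y) - H(Y) = 2.8454 - 1.4423 = 1.4031 bits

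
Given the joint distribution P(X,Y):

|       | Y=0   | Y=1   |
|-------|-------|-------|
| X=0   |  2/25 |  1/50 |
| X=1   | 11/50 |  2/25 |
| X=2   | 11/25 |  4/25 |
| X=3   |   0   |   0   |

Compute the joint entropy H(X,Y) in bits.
2.1206 bits

H(X,Y) = -Σ_{x,y} P(x,y) log₂ P(x,y). Per-cell terms -P(x,y)·log₂P(x,y):
  X=0: 0.2915, 0.1129
  X=1: 0.4806, 0.2915
  X=2: 0.5211, 0.4230
  X=3: 0.0000, 0.0000
  (cells with P = 0 contribute 0)
Sum of the 8 terms: H(X,Y) = 2.1206 bits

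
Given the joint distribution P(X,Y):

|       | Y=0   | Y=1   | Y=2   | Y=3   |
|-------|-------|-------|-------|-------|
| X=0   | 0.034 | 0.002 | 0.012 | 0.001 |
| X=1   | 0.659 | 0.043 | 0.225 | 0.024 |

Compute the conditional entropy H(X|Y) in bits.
0.2821 bits

H(X|Y) = H(X,Y) - H(Y)

H(X,Y) = -Σ_{x,y} P(x,y) log₂ P(x,y). Per-cell terms -P(x,y)·log₂P(x,y):
  X=0: 0.16586, 0.01793, 0.07657, 0.00997
  X=1: 0.39649, 0.19520, 0.48420, 0.12914
Sum of the 8 terms: H(X,Y) = 1.4754 bits

Marginal of Y (column sums):
  P(Y=0) = 0.034 + 0.659 = 0.693
  P(Y=1) = 0.002 + 0.043 = 0.045
  P(Y=2) = 0.012 + 0.225 = 0.237
  P(Y=3) = 0.001 + 0.024 = 0.025
H(Y) = -[0.693·log₂(0.693) + 0.045·log₂(0.045) + 0.237·log₂(0.237) + 0.025·log₂(0.025)]
  = 0.36665 + 0.20133 + 0.49226 + 0.13305 = 1.1933 bits

H(X|Y) = H(X,Y) - H(Y) = 1.4754 - 1.1933 = 0.2821 bits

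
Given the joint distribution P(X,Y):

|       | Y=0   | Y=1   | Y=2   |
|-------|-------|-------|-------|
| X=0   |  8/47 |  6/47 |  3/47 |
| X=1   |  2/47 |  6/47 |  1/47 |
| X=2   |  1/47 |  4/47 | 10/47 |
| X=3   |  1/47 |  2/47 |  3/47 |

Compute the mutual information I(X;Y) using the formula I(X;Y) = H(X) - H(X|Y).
0.2366 bits

I(X;Y) = H(X) - H(X|Y)

Marginal of X (row sums):
  P(X=0) = 8/47 + 6/47 + 3/47 = 17/47
  P(X=1) = 2/47 + 6/47 + 1/47 = 9/47
  P(X=2) = 1/47 + 4/47 + 10/47 = 15/47
  P(X=3) = 1/47 + 2/47 + 3/47 = 6/47
H(X) = -[(17/47)·log₂(17/47) + (9/47)·log₂(9/47) + (15/47)·log₂(15/47) + (6/47)·log₂(6/47)]
  = 0.5307 + 0.4566 + 0.5259 + 0.3791 = 1.8923 bits

Marginal of Y (column sums):
  P(Y=0) = 8/47 + 2/47 + 1/47 + 1/47 = 12/47
  P(Y=1) = 6/47 + 6/47 + 4/47 + 2/47 = 18/47
  P(Y=2) = 3/47 + 1/47 + 10/47 + 3/47 = 17/47
H(X|Y) = Σ_y P(y)·H(X|Y=y):
  Y=0: P(Y=0) = 12/47, P(X|Y=0) = (2/3, 1/6, 1/12, 1/12) → H(X|Y=0) = 1.4183
  Y=1: P(Y=1) = 18/47, P(X|Y=1) = (1/3, 1/3, 2/9, 1/9) → H(X|Y=1) = 1.8911
  Y=2: P(Y=2) = 17/47, P(X|Y=2) = (3/17, 1/17, 10/17, 3/17) → H(X|Y=2) = 1.5740
H(X|Y) = (12/47)·1.4183 + (18/47)·1.8911 + (17/47)·1.5740 = 1.6557 bits

I(X;Y) = H(X) - H(X|Y) = 1.8923 - 1.6557 = 0.2366 bits

Cross-check via I(X;Y) = H(X) + H(Y) - H(X,Y): computing H(Y) from the column sums and H(X,Y) from the 12 cells in the same way gives H(Y) = 1.5638 bits and H(X,Y) = 3.2195 bits, so
I(X;Y) = 1.8923 + 1.5638 - 3.2195 = 0.2366 bits ✓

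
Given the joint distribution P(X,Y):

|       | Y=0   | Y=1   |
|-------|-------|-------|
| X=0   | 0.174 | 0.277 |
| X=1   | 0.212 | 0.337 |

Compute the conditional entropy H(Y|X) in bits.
0.9622 bits

H(Y|X) = H(X,Y) - H(X)

H(X,Y) = -Σ_{x,y} P(x,y) log₂ P(x,y). Per-cell terms -P(x,y)·log₂P(x,y):
  X=0: 0.43897, 0.51302
  X=1: 0.47443, 0.52881
Sum of the 4 terms: H(X,Y) = 1.95523 bits

Marginal of X (row sums):
  P(X=0) = 0.174 + 0.277 = 0.451
  P(X=1) = 0.212 + 0.337 = 0.549
H(X) = -[0.451·log₂(0.451) + 0.549·log₂(0.549)]
  = 0.51811 + 0.47495 = 0.99306 bits

H(Y|X) = H(X,Y) - H(X) = 1.95523 - 0.99306 = 0.9622 bits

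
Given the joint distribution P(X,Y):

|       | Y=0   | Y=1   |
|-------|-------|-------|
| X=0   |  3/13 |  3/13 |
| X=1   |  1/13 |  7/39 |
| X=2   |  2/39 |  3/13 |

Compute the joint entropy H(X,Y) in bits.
2.4138 bits

H(X,Y) = -Σ_{x,y} P(x,y) log₂ P(x,y). Per-cell terms -P(x,y)·log₂P(x,y):
  X=0: 0.4882, 0.4882
  X=1: 0.2846, 0.4448
  X=2: 0.2198, 0.4882
Sum of the 6 terms: H(X,Y) = 2.4138 bits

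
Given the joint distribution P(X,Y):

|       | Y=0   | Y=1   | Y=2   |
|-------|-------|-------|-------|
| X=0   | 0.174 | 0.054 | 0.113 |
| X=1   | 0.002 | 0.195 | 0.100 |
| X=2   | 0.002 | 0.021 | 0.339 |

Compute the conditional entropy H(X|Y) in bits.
1.0694 bits

H(X|Y) = H(X,Y) - H(Y)

H(X,Y) = -Σ_{x,y} P(x,y) log₂ P(x,y). Per-cell terms -P(x,y)·log₂P(x,y):
  X=0: 0.43897, 0.22739, 0.35545
  X=1: 0.01793, 0.45990, 0.33219
  X=2: 0.01793, 0.11704, 0.52906
Sum of the 9 terms: H(X,Y) = 2.4959 bits

Marginal of Y (column sums):
  P(Y=0) = 0.174 + 0.002 + 0.002 = 0.178
  P(Y=1) = 0.054 + 0.195 + 0.021 = 0.270
  P(Y=2) = 0.113 + 0.100 + 0.339 = 0.552
H(Y) = -[0.178·log₂(0.178) + 0.270·log₂(0.270) + 0.552·log₂(0.552)]
  = 0.44323 + 0.51002 + 0.47321 = 1.4265 bits

H(X|Y) = H(X,Y) - H(Y) = 2.4959 - 1.4265 = 1.0694 bits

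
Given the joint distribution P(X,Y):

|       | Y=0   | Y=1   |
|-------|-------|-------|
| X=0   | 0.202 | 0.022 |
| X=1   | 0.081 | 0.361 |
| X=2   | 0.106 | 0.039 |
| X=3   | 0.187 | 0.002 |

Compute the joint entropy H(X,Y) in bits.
2.4076 bits

H(X,Y) = -Σ_{x,y} P(x,y) log₂ P(x,y). Per-cell terms -P(x,y)·log₂P(x,y):
  X=0: 0.46613, 0.12114
  X=1: 0.29370, 0.53064
  X=2: 0.34321, 0.18253
  X=3: 0.45233, 0.01793
Sum of the 8 terms: H(X,Y) = 2.4076 bits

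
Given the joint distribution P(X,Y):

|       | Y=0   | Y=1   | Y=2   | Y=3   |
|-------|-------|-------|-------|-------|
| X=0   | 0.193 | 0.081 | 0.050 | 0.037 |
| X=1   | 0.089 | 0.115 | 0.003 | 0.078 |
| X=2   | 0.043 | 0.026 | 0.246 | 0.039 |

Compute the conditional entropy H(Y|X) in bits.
1.5607 bits

H(Y|X) = H(X,Y) - H(X)

H(X,Y) = -Σ_{x,y} P(x,y) log₂ P(x,y). Per-cell terms -P(x,y)·log₂P(x,y):
  X=0: 0.4580522, 0.2937007, 0.2160964, 0.1759842
  X=1: 0.3106145, 0.3588338, 0.0251425, 0.2870698
  X=2: 0.1951993, 0.1368990, 0.4977244, 0.1825349
Sum of the 12 terms: H(X,Y) = 3.137852 bits

Marginal of X (row sums):
  P(X=0) = 0.193 + 0.081 + 0.050 + 0.037 = 0.361
  P(X=1) = 0.089 + 0.115 + 0.003 + 0.078 = 0.285
  P(X=2) = 0.043 + 0.026 + 0.246 + 0.039 = 0.354
H(X) = -[0.361·log₂(0.361) + 0.285·log₂(0.285) + 0.354·log₂(0.354)]
  = 0.5306445 + 0.5161254 + 0.5303553 = 1.577125 bits

H(Y|X) = H(X,Y) - H(X) = 3.137852 - 1.577125 = 1.5607 bits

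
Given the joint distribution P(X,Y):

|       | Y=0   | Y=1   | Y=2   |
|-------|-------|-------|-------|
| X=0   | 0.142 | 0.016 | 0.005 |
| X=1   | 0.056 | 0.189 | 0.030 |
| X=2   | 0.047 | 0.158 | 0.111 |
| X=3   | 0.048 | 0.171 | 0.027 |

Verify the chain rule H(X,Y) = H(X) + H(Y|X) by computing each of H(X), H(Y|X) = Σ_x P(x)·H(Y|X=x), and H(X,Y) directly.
H(X) = 1.9617 bits, H(Y|X) = 1.1774 bits, H(X,Y) = 3.1391 bits

Marginal of X (row sums):
  P(X=0) = 0.142 + 0.016 + 0.005 = 0.163
  P(X=1) = 0.056 + 0.189 + 0.030 = 0.275
  P(X=2) = 0.047 + 0.158 + 0.111 = 0.316
  P(X=3) = 0.048 + 0.171 + 0.027 = 0.246
H(X) = -[0.163·log₂(0.163) + 0.275·log₂(0.275) + 0.316·log₂(0.316) + 0.246·log₂(0.246)]
  = 0.42658 + 0.51219 + 0.52519 + 0.49772 = 1.9617 bits

H(Y|X) = Σ_x P(x)·H(Y|X=x):
  X=0: P(X=0) = 0.163, P(Y|X=0) = (142/163, 16/163, 5/163) → H(Y|X=0) = 0.65625
  X=1: P(X=1) = 0.275, P(Y|X=1) = (56/275, 189/275, 6/55) → H(Y|X=1) = 1.18808
  X=2: P(X=2) = 0.316, P(Y|X=2) = (47/316, 1/2, 111/316) → H(Y|X=2) = 1.43909
  X=3: P(X=3) = 0.246, P(Y|X=3) = (8/41, 57/82, 9/82) → H(Y|X=3) = 1.17458
H(Y|X) = 0.163·0.65625 + 0.275·1.18808 + 0.316·1.43909 + 0.246·1.17458 = 1.1774 bits

H(X,Y) = -Σ_{x,y} P(x,y) log₂ P(x,y). Per-cell terms -P(x,y)·log₂P(x,y):
  X=0: 0.39988, 0.09545, 0.03822
  X=1: 0.23287, 0.45427, 0.15177
  X=2: 0.20733, 0.42060, 0.35202
  X=3: 0.21028, 0.43570, 0.14069
Sum of the 12 terms: H(X,Y) = 3.1391 bits

Chain rule check:
  H(X) + H(Y|X) = 1.9617 + 1.1774 = 3.1391 bits
  H(X,Y) = 3.1391 bits
✓ Chain rule verified.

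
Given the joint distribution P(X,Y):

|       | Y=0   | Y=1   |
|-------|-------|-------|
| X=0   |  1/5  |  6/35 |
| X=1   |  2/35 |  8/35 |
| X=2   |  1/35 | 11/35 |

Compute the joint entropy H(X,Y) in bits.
2.2946 bits

H(X,Y) = -Σ_{x,y} P(x,y) log₂ P(x,y). Per-cell terms -P(x,y)·log₂P(x,y):
  X=0: 0.46439, 0.43617
  X=1: 0.23596, 0.48669
  X=2: 0.14655, 0.52481
Sum of the 6 terms: H(X,Y) = 2.2946 bits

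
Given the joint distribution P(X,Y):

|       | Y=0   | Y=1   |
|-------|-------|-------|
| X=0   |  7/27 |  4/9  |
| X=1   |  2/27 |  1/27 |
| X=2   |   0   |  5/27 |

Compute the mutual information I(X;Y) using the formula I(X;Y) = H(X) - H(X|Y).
0.1481 bits

I(X;Y) = H(X) - H(X|Y)

Marginal of X (row sums):
  P(X=0) = 7/27 + 4/9 = 19/27
  P(X=1) = 2/27 + 1/27 = 1/9
  P(X=2) = 0 + 5/27 = 5/27
H(X) = -[(19/27)·log₂(19/27) + (1/9)·log₂(1/9) + (5/27)·log₂(5/27)]
  = 0.35675 + 0.35221 + 0.45055 = 1.1595 bits

Marginal of Y (column sums):
  P(Y=0) = 7/27 + 2/27 + 0 = 1/3
  P(Y=1) = 4/9 + 1/27 + 5/27 = 2/3
H(X|Y) = Σ_y P(y)·H(X|Y=y):
  Y=0: P(Y=0) = 1/3, P(X|Y=0) = (7/9, 2/9, 0) → H(X|Y=0) = 0.76420
  Y=1: P(Y=1) = 2/3, P(X|Y=1) = (2/3, 1/18, 5/18) → H(X|Y=1) = 1.13497
H(X|Y) = (1/3)·0.76420 + (2/3)·1.13497 = 1.0114 bits

I(X;Y) = H(X) - H(X|Y) = 1.1595 - 1.0114 = 0.1481 bits

Cross-check via I(X;Y) = H(X) + H(Y) - H(X,Y): computing H(Y) from the column sums and H(X,Y) from the 6 cells in the same way gives H(Y) = 0.9183 bits and H(X,Y) = 1.9297 bits, so
I(X;Y) = 1.1595 + 0.9183 - 1.9297 = 0.1481 bits ✓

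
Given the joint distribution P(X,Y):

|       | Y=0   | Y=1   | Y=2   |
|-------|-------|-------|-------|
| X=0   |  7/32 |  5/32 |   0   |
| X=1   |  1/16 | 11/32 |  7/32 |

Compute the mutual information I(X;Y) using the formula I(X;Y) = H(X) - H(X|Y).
0.2915 bits

I(X;Y) = H(X) - H(X|Y)

Marginal of X (row sums):
  P(X=0) = 7/32 + 5/32 + 0 = 3/8
  P(X=1) = 1/16 + 11/32 + 7/32 = 5/8
H(X) = -[(3/8)·log₂(3/8) + (5/8)·log₂(5/8)]
  = 0.53064 + 0.42379 = 0.95443 bits

Marginal of Y (column sums):
  P(Y=0) = 7/32 + 1/16 = 9/32
  P(Y=1) = 5/32 + 11/32 = 1/2
  P(Y=2) = 0 + 7/32 = 7/32
H(X|Y) = Σ_y P(y)·H(X|Y=y):
  Y=0: P(Y=0) = 9/32, P(X|Y=0) = (7/9, 2/9) → H(X|Y=0) = 0.76420
  Y=1: P(Y=1) = 1/2, P(X|Y=1) = (5/16, 11/16) → H(X|Y=1) = 0.89604
  Y=2: P(Y=2) = 7/32, P(X|Y=2) = (0, 1) → H(X|Y=2) = 0.00000
H(X|Y) = (9/32)·0.76420 + (1/2)·0.89604 + (7/32)·0.00000 = 0.66295 bits

I(X;Y) = H(X) - H(X|Y) = 0.95443 - 0.66295 = 0.2915 bits

Cross-check via I(X;Y) = H(X) + H(Y) - H(X,Y): computing H(Y) from the column sums and H(X,Y) from the 6 cells in the same way gives H(Y) = 1.49435 bits and H(X,Y) = 2.15730 bits, so
I(X;Y) = 0.95443 + 1.49435 - 2.15730 = 0.2915 bits ✓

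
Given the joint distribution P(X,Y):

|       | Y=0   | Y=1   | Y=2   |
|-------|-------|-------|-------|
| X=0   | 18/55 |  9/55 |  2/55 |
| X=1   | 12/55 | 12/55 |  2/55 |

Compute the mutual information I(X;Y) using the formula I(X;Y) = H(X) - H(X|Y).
0.0193 bits

I(X;Y) = H(X) - H(X|Y)

Marginal of X (row sums):
  P(X=0) = 18/55 + 9/55 + 2/55 = 29/55
  P(X=1) = 12/55 + 12/55 + 2/55 = 26/55
H(X) = -[(29/55)·log₂(29/55) + (26/55)·log₂(26/55)]
  = 0.486872 + 0.510980 = 0.99785 bits

Marginal of Y (column sums):
  P(Y=0) = 18/55 + 12/55 = 6/11
  P(Y=1) = 9/55 + 12/55 = 21/55
  P(Y=2) = 2/55 + 2/55 = 4/55
H(X|Y) = Σ_y P(y)·H(X|Y=y):
  Y=0: P(Y=0) = 6/11, P(X|Y=0) = (3/5, 2/5) → H(X|Y=0) = 0.970951
  Y=1: P(Y=1) = 21/55, P(X|Y=1) = (3/7, 4/7) → H(X|Y=1) = 0.985228
  Y=2: P(Y=2) = 4/55, P(X|Y=2) = (1/2, 1/2) → H(X|Y=2) = 1.000000
H(X|Y) = (6/11)·0.970951 + (21/55)·0.985228 + (4/55)·1.000000 = 0.97851 bits

I(X;Y) = H(X) - H(X|Y) = 0.99785 - 0.97851 = 0.0193 bits

Cross-check via I(X;Y) = H(X) + H(Y) - H(X,Y): computing H(Y) from the column sums and H(X,Y) from the 6 cells in the same way gives H(Y) = 1.28235 bits and H(X,Y) = 2.26087 bits, so
I(X;Y) = 0.99785 + 1.28235 - 2.26087 = 0.0193 bits ✓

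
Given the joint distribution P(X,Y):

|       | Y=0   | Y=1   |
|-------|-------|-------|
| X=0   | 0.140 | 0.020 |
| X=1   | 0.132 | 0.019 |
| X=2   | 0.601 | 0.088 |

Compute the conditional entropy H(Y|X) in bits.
0.5491 bits

H(Y|X) = H(X,Y) - H(X)

H(X,Y) = -Σ_{x,y} P(x,y) log₂ P(x,y). Per-cell terms -P(x,y)·log₂P(x,y):
  X=0: 0.39711, 0.11288
  X=1: 0.38562, 0.10864
  X=2: 0.44147, 0.30856
Sum of the 6 terms: H(X,Y) = 1.75428 bits

Marginal of X (row sums):
  P(X=0) = 0.140 + 0.020 = 0.160
  P(X=1) = 0.132 + 0.019 = 0.151
  P(X=2) = 0.601 + 0.088 = 0.689
H(X) = -[0.160·log₂(0.160) + 0.151·log₂(0.151) + 0.689·log₂(0.689)]
  = 0.42302 + 0.41183 + 0.37029 = 1.20514 bits

H(Y|X) = H(X,Y) - H(X) = 1.75428 - 1.20514 = 0.5491 bits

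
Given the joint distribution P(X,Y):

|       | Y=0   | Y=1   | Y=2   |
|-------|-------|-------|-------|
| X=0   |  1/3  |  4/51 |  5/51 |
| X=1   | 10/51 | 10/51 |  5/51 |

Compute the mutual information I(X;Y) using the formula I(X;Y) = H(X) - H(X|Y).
0.0633 bits

I(X;Y) = H(X) - H(X|Y)

Marginal of X (row sums):
  P(X=0) = 1/3 + 4/51 + 5/51 = 26/51
  P(X=1) = 10/51 + 10/51 + 5/51 = 25/51
H(X) = -[(26/51)·log₂(26/51) + (25/51)·log₂(25/51)]
  = 0.49552 + 0.50420 = 0.99972 bits

Marginal of Y (column sums):
  P(Y=0) = 1/3 + 10/51 = 9/17
  P(Y=1) = 4/51 + 10/51 = 14/51
  P(Y=2) = 5/51 + 5/51 = 10/51
H(X|Y) = Σ_y P(y)·H(X|Y=y):
  Y=0: P(Y=0) = 9/17, P(X|Y=0) = (17/27, 10/27) → H(X|Y=0) = 0.95096
  Y=1: P(Y=1) = 14/51, P(X|Y=1) = (2/7, 5/7) → H(X|Y=1) = 0.86312
  Y=2: P(Y=2) = 10/51, P(X|Y=2) = (1/2, 1/2) → H(X|Y=2) = 1.00000
H(X|Y) = (9/17)·0.95096 + (14/51)·0.86312 + (10/51)·1.00000 = 0.93646 bits

I(X;Y) = H(X) - H(X|Y) = 0.99972 - 0.93646 = 0.0633 bits

Cross-check via I(X;Y) = H(X) + H(Y) - H(X,Y): computing H(Y) from the column sums and H(X,Y) from the 6 cells in the same way gives H(Y) = 1.45862 bits and H(X,Y) = 2.39508 bits, so
I(X;Y) = 0.99972 + 1.45862 - 2.39508 = 0.0633 bits ✓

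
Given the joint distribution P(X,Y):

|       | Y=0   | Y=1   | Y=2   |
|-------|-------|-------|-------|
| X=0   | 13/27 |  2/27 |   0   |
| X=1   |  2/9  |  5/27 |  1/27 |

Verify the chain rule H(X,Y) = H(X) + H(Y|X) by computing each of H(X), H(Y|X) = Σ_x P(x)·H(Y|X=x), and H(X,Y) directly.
H(X) = 0.9911 bits, H(Y|X) = 0.9036 bits, H(X,Y) = 1.8947 bits

Marginal of X (row sums):
  P(X=0) = 13/27 + 2/27 + 0 = 5/9
  P(X=1) = 2/9 + 5/27 + 1/27 = 4/9
H(X) = -[(5/9)·log₂(5/9) + (4/9)·log₂(4/9)]
  = 0.47111 + 0.51997 = 0.9911 bits

H(Y|X) = Σ_x P(x)·H(Y|X=x):
  X=0: P(X=0) = 5/9, P(Y|X=0) = (13/15, 2/15, 0) → H(Y|X=0) = 0.56651
  X=1: P(X=1) = 4/9, P(Y|X=1) = (1/2, 5/12, 1/12) → H(Y|X=1) = 1.32501
H(Y|X) = (5/9)·0.56651 + (4/9)·1.32501 = 0.9036 bits

H(X,Y) = -Σ_{x,y} P(x,y) log₂ P(x,y). Per-cell terms -P(x,y)·log₂P(x,y):
  X=0: 0.50770, 0.27814, 0.00000
  X=1: 0.48221, 0.45055, 0.17611
  (cells with P = 0 contribute 0)
Sum of the 6 terms: H(X,Y) = 1.8947 bits

Chain rule check:
  H(X) + H(Y|X) = 0.9911 + 0.9036 = 1.8947 bits
  H(X,Y) = 1.8947 bits
✓ Chain rule verified.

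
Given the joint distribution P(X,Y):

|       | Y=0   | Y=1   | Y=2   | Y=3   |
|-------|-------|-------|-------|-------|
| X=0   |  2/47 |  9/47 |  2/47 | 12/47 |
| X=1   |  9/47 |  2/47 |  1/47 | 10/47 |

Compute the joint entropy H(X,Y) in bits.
2.5908 bits

H(X,Y) = -Σ_{x,y} P(x,y) log₂ P(x,y). Per-cell terms -P(x,y)·log₂P(x,y):
  X=0: 0.19381, 0.45664, 0.19381, 0.50288
  X=1: 0.45664, 0.19381, 0.11818, 0.47503
Sum of the 8 terms: H(X,Y) = 2.5908 bits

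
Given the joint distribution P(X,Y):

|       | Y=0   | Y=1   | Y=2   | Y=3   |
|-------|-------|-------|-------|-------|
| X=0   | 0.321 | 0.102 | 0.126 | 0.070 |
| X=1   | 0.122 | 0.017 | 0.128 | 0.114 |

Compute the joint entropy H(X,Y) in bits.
2.7142 bits

H(X,Y) = -Σ_{x,y} P(x,y) log₂ P(x,y). Per-cell terms -P(x,y)·log₂P(x,y):
  X=0: 0.5262, 0.3359, 0.3766, 0.2686
  X=1: 0.3703, 0.0999, 0.3796, 0.3571
Sum of the 8 terms: H(X,Y) = 2.7142 bits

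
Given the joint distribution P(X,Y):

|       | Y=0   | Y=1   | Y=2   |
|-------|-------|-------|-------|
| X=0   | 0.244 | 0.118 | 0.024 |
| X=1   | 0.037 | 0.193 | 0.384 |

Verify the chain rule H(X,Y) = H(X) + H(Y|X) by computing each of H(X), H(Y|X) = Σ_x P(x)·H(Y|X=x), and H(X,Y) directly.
H(X) = 0.9622 bits, H(Y|X) = 1.1916 bits, H(X,Y) = 2.1538 bits

Marginal of X (row sums):
  P(X=0) = 0.244 + 0.118 + 0.024 = 0.386
  P(X=1) = 0.037 + 0.193 + 0.384 = 0.614
H(X) = -[0.386·log₂(0.386) + 0.614·log₂(0.614)]
  = 0.5301 + 0.4321 = 0.9622 bits

H(Y|X) = Σ_x P(x)·H(Y|X=x):
  X=0: P(X=0) = 0.386, P(Y|X=0) = (122/193, 59/193, 12/193) → H(Y|X=0) = 1.1901
  X=1: P(X=1) = 0.614, P(Y|X=1) = (37/614, 193/614, 192/307) → H(Y|X=1) = 1.1925
H(Y|X) = 0.386·1.1901 + 0.614·1.1925 = 1.1916 bits

H(X,Y) = -Σ_{x,y} P(x,y) log₂ P(x,y). Per-cell terms -P(x,y)·log₂P(x,y):
  X=0: 0.4966, 0.3638, 0.1291
  X=1: 0.1760, 0.4581, 0.5302
Sum of the 6 terms: H(X,Y) = 2.1538 bits

Chain rule check:
  H(X) + H(Y|X) = 0.9622 + 1.1916 = 2.1538 bits
  H(X,Y) = 2.1538 bits
✓ Chain rule verified.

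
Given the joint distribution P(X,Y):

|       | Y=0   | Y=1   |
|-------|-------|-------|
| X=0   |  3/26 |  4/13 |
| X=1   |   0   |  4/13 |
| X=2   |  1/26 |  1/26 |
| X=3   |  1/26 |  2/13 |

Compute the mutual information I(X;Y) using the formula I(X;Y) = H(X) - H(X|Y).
0.1329 bits

I(X;Y) = H(X) - H(X|Y)

Marginal of X (row sums):
  P(X=0) = 3/26 + 4/13 = 11/26
  P(X=1) = 0 + 4/13 = 4/13
  P(X=2) = 1/26 + 1/26 = 1/13
  P(X=3) = 1/26 + 2/13 = 5/26
H(X) = -[(11/26)·log₂(11/26) + (4/13)·log₂(4/13) + (1/13)·log₂(1/13) + (5/26)·log₂(5/26)]
  = 0.52504 + 0.52321 + 0.28465 + 0.45741 = 1.7903 bits

Marginal of Y (column sums):
  P(Y=0) = 3/26 + 0 + 1/26 + 1/26 = 5/26
  P(Y=1) = 4/13 + 4/13 + 1/26 + 2/13 = 21/26
H(X|Y) = Σ_y P(y)·H(X|Y=y):
  Y=0: P(Y=0) = 5/26, P(X|Y=0) = (3/5, 0, 1/5, 1/5) → H(X|Y=0) = 1.37095
  Y=1: P(Y=1) = 21/26, P(X|Y=1) = (8/21, 8/21, 1/21, 4/21) → H(X|Y=1) = 1.72565
H(X|Y) = (5/26)·1.37095 + (21/26)·1.72565 = 1.6574 bits

I(X;Y) = H(X) - H(X|Y) = 1.7903 - 1.6574 = 0.1329 bits

Cross-check via I(X;Y) = H(X) + H(Y) - H(X,Y): computing H(Y) from the column sums and H(X,Y) from the 8 cells in the same way gives H(Y) = 0.7063 bits and H(X,Y) = 2.3637 bits, so
I(X;Y) = 1.7903 + 0.7063 - 2.3637 = 0.1329 bits ✓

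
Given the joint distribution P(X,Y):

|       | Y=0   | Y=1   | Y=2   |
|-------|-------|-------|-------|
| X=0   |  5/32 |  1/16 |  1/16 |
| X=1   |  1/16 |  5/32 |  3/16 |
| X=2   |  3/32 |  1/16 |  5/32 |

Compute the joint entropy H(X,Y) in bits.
3.0283 bits

H(X,Y) = -Σ_{x,y} P(x,y) log₂ P(x,y). Per-cell terms -P(x,y)·log₂P(x,y):
  X=0: 0.41845, 0.25000, 0.25000
  X=1: 0.25000, 0.41845, 0.45282
  X=2: 0.32016, 0.25000, 0.41845
Sum of the 9 terms: H(X,Y) = 3.0283 bits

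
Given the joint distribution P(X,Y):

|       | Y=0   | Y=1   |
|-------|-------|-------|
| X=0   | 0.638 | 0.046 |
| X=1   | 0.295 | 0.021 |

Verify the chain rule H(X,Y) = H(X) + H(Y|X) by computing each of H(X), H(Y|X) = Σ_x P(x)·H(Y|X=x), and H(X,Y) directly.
H(X) = 0.9000 bits, H(Y|X) = 0.3546 bits, H(X,Y) = 1.2546 bits

Marginal of X (row sums):
  P(X=0) = 0.638 + 0.046 = 0.684
  P(X=1) = 0.295 + 0.021 = 0.316
H(X) = -[0.684·log₂(0.684) + 0.316·log₂(0.316)]
  = 0.37479 + 0.52519 = 0.9000 bits

H(Y|X) = Σ_x P(x)·H(Y|X=x):
  X=0: P(X=0) = 0.684, P(Y|X=0) = (319/342, 23/342) → H(Y|X=0) = 0.35558
  X=1: P(X=1) = 0.316, P(Y|X=1) = (295/316, 21/316) → H(Y|X=1) = 0.35256
H(Y|X) = 0.684·0.35558 + 0.316·0.35256 = 0.3546 bits

H(X,Y) = -Σ_{x,y} P(x,y) log₂ P(x,y). Per-cell terms -P(x,y)·log₂P(x,y):
  X=0: 0.41366, 0.20434
  X=1: 0.51956, 0.11704
Sum of the 4 terms: H(X,Y) = 1.2546 bits

Chain rule check:
  H(X) + H(Y|X) = 0.9000 + 0.3546 = 1.2546 bits
  H(X,Y) = 1.2546 bits
✓ Chain rule verified.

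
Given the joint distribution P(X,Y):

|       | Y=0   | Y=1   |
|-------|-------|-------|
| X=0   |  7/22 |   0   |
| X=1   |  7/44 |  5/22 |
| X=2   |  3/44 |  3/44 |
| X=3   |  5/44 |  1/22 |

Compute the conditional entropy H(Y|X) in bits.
0.6513 bits

H(Y|X) = H(X,Y) - H(X)

H(X,Y) = -Σ_{x,y} P(x,y) log₂ P(x,y). Per-cell terms -P(x,y)·log₂P(x,y):
  X=0: 0.52566, 0.00000
  X=1: 0.42192, 0.48580
  X=2: 0.26417, 0.26417
  X=3: 0.35653, 0.20270
  (cells with P = 0 contribute 0)
Sum of the 8 terms: H(X,Y) = 2.52095 bits

Marginal of X (row sums):
  P(X=0) = 7/22 + 0 = 7/22
  P(X=1) = 7/44 + 5/22 = 17/44
  P(X=2) = 3/44 + 3/44 = 3/22
  P(X=3) = 5/44 + 1/22 = 7/44
H(X) = -[(7/22)·log₂(7/22) + (17/44)·log₂(17/44) + (3/22)·log₂(3/22) + (7/44)·log₂(7/44)]
  = 0.52566 + 0.53008 + 0.39197 + 0.42192 = 1.86963 bits

H(Y|X) = H(X,Y) - H(X) = 2.52095 - 1.86963 = 0.6513 bits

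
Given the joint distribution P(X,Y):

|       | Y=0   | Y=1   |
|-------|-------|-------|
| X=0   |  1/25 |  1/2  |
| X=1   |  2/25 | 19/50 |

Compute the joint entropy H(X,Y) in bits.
1.5077 bits

H(X,Y) = -Σ_{x,y} P(x,y) log₂ P(x,y). Per-cell terms -P(x,y)·log₂P(x,y):
  X=0: 0.18575, 0.50000
  X=1: 0.29151, 0.53045
Sum of the 4 terms: H(X,Y) = 1.5077 bits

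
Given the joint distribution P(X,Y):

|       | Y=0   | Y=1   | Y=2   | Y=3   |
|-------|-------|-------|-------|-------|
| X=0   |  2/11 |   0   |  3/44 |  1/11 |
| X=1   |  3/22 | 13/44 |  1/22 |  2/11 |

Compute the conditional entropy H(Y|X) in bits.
1.6617 bits

H(Y|X) = H(X,Y) - H(X)

H(X,Y) = -Σ_{x,y} P(x,y) log₂ P(x,y). Per-cell terms -P(x,y)·log₂P(x,y):
  X=0: 0.44717, 0.00000, 0.26417, 0.31449
  X=1: 0.39197, 0.51970, 0.20270, 0.44717
  (cells with P = 0 contribute 0)
Sum of the 8 terms: H(X,Y) = 2.5874 bits

Marginal of X (row sums):
  P(X=0) = 2/11 + 0 + 3/44 + 1/11 = 15/44
  P(X=1) = 3/22 + 13/44 + 1/22 + 2/11 = 29/44
H(X) = -[(15/44)·log₂(15/44) + (29/44)·log₂(29/44)]
  = 0.52928 + 0.39641 = 0.9257 bits

H(Y|X) = H(X,Y) - H(X) = 2.5874 - 0.9257 = 1.6617 bits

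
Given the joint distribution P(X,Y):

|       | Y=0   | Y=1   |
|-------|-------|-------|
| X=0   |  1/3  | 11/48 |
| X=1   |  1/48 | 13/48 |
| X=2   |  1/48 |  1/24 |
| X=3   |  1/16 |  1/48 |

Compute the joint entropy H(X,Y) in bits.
2.3159 bits

H(X,Y) = -Σ_{x,y} P(x,y) log₂ P(x,y). Per-cell terms -P(x,y)·log₂P(x,y):
  X=0: 0.52832, 0.48710
  X=1: 0.11635, 0.51039
  X=2: 0.11635, 0.19104
  X=3: 0.25000, 0.11635
Sum of the 8 terms: H(X,Y) = 2.3159 bits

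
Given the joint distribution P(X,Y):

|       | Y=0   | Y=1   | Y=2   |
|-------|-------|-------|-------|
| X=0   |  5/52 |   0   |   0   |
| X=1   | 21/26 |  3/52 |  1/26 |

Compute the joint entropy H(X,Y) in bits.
0.9919 bits

H(X,Y) = -Σ_{x,y} P(x,y) log₂ P(x,y). Per-cell terms -P(x,y)·log₂P(x,y):
  X=0: 0.324857, 0.000000, 0.000000
  X=1: 0.248868, 0.237431, 0.180786
  (cells with P = 0 contribute 0)
Sum of the 6 terms: H(X,Y) = 0.9919 bits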